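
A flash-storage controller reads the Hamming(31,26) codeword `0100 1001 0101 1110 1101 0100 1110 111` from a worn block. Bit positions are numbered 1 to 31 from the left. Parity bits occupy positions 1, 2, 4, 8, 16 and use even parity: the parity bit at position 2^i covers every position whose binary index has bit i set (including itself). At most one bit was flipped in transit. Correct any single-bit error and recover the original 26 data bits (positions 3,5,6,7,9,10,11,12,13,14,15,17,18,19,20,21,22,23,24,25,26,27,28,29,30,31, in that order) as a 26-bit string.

s1: b1⊕b3⊕b5⊕b7⊕b9⊕b11⊕b13⊕b15⊕b17⊕b19⊕b21⊕b23⊕b25⊕b27⊕b29⊕b31 = 0⊕0⊕1⊕0⊕0⊕0⊕1⊕1⊕1⊕0⊕0⊕0⊕1⊕1⊕1⊕1 = 0
s2: b2⊕b3⊕b6⊕b7⊕b10⊕b11⊕b14⊕b15⊕b18⊕b19⊕b22⊕b23⊕b26⊕b27⊕b30⊕b31 = 1⊕0⊕0⊕0⊕1⊕0⊕1⊕1⊕1⊕0⊕1⊕0⊕1⊕1⊕1⊕1 = 0
s4: b4⊕b5⊕b6⊕b7⊕b12⊕b13⊕b14⊕b15⊕b20⊕b21⊕b22⊕b23⊕b28⊕b29⊕b30⊕b31 = 0⊕1⊕0⊕0⊕1⊕1⊕1⊕1⊕1⊕0⊕1⊕0⊕0⊕1⊕1⊕1 = 0
s8: b8⊕b9⊕b10⊕b11⊕b12⊕b13⊕b14⊕b15⊕b24⊕b25⊕b26⊕b27⊕b28⊕b29⊕b30⊕b31 = 1⊕0⊕1⊕0⊕1⊕1⊕1⊕1⊕0⊕1⊕1⊕1⊕0⊕1⊕1⊕1 = 0
s16: b16⊕b17⊕b18⊕b19⊕b20⊕b21⊕b22⊕b23⊕b24⊕b25⊕b26⊕b27⊕b28⊕b29⊕b30⊕b31 = 0⊕1⊕1⊕0⊕1⊕0⊕1⊕0⊕0⊕1⊕1⊕1⊕0⊕1⊕1⊕1 = 0
Syndrome (s16...s1) = 00000 → position 0 (no error).
No correction needed.
Data bits at positions 3,5,6,7,9,10,11,12,13,14,15,17,18,19,20,21,22,23,24,25,26,27,28,29,30,31: 01000101111110101001110111

01000101111110101001110111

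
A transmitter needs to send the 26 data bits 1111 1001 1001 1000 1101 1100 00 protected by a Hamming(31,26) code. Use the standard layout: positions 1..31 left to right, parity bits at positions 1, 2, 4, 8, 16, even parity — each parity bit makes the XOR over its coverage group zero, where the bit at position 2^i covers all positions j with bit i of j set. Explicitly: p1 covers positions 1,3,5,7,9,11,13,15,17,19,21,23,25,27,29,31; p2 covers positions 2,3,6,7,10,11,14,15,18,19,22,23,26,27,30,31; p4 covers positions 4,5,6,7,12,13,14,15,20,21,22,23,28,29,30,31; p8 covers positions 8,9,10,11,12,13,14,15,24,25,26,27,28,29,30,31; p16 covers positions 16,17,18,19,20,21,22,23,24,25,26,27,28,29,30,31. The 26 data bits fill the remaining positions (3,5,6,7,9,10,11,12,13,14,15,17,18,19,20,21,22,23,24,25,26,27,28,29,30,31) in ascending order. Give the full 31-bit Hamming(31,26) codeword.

Place data bits at non-power-of-two positions: b3=1, b5=1, b6=1, b7=1, b9=1, b10=0, b11=0, b12=1, b13=1, b14=0, b15=0, b17=1, b18=1, b19=0, b20=0, b21=0, b22=1, b23=1, b24=0, b25=1, b26=1, b27=1, b28=0, b29=0, b30=0, b31=0.
p1 = XOR of data positions {3,5,7,9,11,13,15,17,19,21,23,25,27,29,31} = 1⊕1⊕1⊕1⊕0⊕1⊕0⊕1⊕0⊕0⊕1⊕1⊕1⊕0⊕0 = 1
p2 = XOR of data positions {3,6,7,10,11,14,15,18,19,22,23,26,27,30,31} = 1⊕1⊕1⊕0⊕0⊕0⊕0⊕1⊕0⊕1⊕1⊕1⊕1⊕0⊕0 = 0
p4 = XOR of data positions {5,6,7,12,13,14,15,20,21,22,23,28,29,30,31} = 1⊕1⊕1⊕1⊕1⊕0⊕0⊕0⊕0⊕1⊕1⊕0⊕0⊕0⊕0 = 1
p8 = XOR of data positions {9,10,11,12,13,14,15,24,25,26,27,28,29,30,31} = 1⊕0⊕0⊕1⊕1⊕0⊕0⊕0⊕1⊕1⊕1⊕0⊕0⊕0⊕0 = 0
p16 = XOR of data positions {17,18,19,20,21,22,23,24,25,26,27,28,29,30,31} = 1⊕1⊕0⊕0⊕0⊕1⊕1⊕0⊕1⊕1⊕1⊕0⊕0⊕0⊕0 = 1
Codeword b1..b31 = 1011111010011001110001101110000

1011111010011001110001101110000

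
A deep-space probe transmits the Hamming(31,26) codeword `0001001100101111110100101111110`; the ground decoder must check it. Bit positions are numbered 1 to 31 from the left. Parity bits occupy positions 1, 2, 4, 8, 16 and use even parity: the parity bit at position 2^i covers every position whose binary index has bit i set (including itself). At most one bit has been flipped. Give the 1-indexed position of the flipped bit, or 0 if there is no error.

27

s1: b1⊕b3⊕b5⊕b7⊕b9⊕b11⊕b13⊕b15⊕b17⊕b19⊕b21⊕b23⊕b25⊕b27⊕b29⊕b31 = 0⊕0⊕0⊕1⊕0⊕1⊕1⊕1⊕1⊕0⊕0⊕1⊕1⊕1⊕1⊕0 = 1
s2: b2⊕b3⊕b6⊕b7⊕b10⊕b11⊕b14⊕b15⊕b18⊕b19⊕b22⊕b23⊕b26⊕b27⊕b30⊕b31 = 0⊕0⊕0⊕1⊕0⊕1⊕1⊕1⊕1⊕0⊕0⊕1⊕1⊕1⊕1⊕0 = 1
s4: b4⊕b5⊕b6⊕b7⊕b12⊕b13⊕b14⊕b15⊕b20⊕b21⊕b22⊕b23⊕b28⊕b29⊕b30⊕b31 = 1⊕0⊕0⊕1⊕0⊕1⊕1⊕1⊕1⊕0⊕0⊕1⊕1⊕1⊕1⊕0 = 0
s8: b8⊕b9⊕b10⊕b11⊕b12⊕b13⊕b14⊕b15⊕b24⊕b25⊕b26⊕b27⊕b28⊕b29⊕b30⊕b31 = 1⊕0⊕0⊕1⊕0⊕1⊕1⊕1⊕0⊕1⊕1⊕1⊕1⊕1⊕1⊕0 = 1
s16: b16⊕b17⊕b18⊕b19⊕b20⊕b21⊕b22⊕b23⊕b24⊕b25⊕b26⊕b27⊕b28⊕b29⊕b30⊕b31 = 1⊕1⊕1⊕0⊕1⊕0⊕0⊕1⊕0⊕1⊕1⊕1⊕1⊕1⊕1⊕0 = 1
Syndrome (s16...s1) = 11011 → position 27.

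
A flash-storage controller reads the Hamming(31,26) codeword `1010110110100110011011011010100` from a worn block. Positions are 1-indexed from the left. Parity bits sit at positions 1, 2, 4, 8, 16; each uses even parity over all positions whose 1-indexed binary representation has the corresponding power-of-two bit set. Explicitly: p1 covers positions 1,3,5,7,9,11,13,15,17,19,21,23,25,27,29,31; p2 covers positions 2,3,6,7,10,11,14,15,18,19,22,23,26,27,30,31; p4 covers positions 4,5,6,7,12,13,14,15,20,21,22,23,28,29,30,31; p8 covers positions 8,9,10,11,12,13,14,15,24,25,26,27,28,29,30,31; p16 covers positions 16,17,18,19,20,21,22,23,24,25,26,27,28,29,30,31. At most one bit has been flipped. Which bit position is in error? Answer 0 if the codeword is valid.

s1: b1⊕b3⊕b5⊕b7⊕b9⊕b11⊕b13⊕b15⊕b17⊕b19⊕b21⊕b23⊕b25⊕b27⊕b29⊕b31 = 1⊕1⊕1⊕0⊕1⊕1⊕0⊕1⊕0⊕1⊕1⊕0⊕1⊕1⊕1⊕0 = 1
s2: b2⊕b3⊕b6⊕b7⊕b10⊕b11⊕b14⊕b15⊕b18⊕b19⊕b22⊕b23⊕b26⊕b27⊕b30⊕b31 = 0⊕1⊕1⊕0⊕0⊕1⊕1⊕1⊕1⊕1⊕1⊕0⊕0⊕1⊕0⊕0 = 1
s4: b4⊕b5⊕b6⊕b7⊕b12⊕b13⊕b14⊕b15⊕b20⊕b21⊕b22⊕b23⊕b28⊕b29⊕b30⊕b31 = 0⊕1⊕1⊕0⊕0⊕0⊕1⊕1⊕0⊕1⊕1⊕0⊕0⊕1⊕0⊕0 = 1
s8: b8⊕b9⊕b10⊕b11⊕b12⊕b13⊕b14⊕b15⊕b24⊕b25⊕b26⊕b27⊕b28⊕b29⊕b30⊕b31 = 1⊕1⊕0⊕1⊕0⊕0⊕1⊕1⊕1⊕1⊕0⊕1⊕0⊕1⊕0⊕0 = 1
s16: b16⊕b17⊕b18⊕b19⊕b20⊕b21⊕b22⊕b23⊕b24⊕b25⊕b26⊕b27⊕b28⊕b29⊕b30⊕b31 = 0⊕0⊕1⊕1⊕0⊕1⊕1⊕0⊕1⊕1⊕0⊕1⊕0⊕1⊕0⊕0 = 0
Syndrome (s16...s1) = 01111 → position 15.

15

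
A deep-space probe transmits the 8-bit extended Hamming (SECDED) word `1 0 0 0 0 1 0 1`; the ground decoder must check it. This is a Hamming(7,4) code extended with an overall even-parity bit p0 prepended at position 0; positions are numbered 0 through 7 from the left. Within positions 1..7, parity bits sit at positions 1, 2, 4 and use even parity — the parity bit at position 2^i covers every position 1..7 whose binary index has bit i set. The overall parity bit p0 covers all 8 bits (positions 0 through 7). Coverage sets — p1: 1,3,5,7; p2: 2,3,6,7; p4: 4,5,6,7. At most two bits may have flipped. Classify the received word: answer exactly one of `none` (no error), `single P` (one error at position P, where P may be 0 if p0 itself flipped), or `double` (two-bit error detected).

s1: b1⊕b3⊕b5⊕b7 = 0⊕0⊕1⊕1 = 0
s2: b2⊕b3⊕b6⊕b7 = 0⊕0⊕0⊕1 = 1
s4: b4⊕b5⊕b6⊕b7 = 0⊕1⊕0⊕1 = 0
Syndrome (s4...s1) = 010 → position 2.
Overall parity (XOR of all 8 bits, including p0): 1⊕0⊕0⊕0⊕0⊕1⊕0⊕1 = 1
Overall=1, syndrome position=2 → single-bit error at position 2.

single 2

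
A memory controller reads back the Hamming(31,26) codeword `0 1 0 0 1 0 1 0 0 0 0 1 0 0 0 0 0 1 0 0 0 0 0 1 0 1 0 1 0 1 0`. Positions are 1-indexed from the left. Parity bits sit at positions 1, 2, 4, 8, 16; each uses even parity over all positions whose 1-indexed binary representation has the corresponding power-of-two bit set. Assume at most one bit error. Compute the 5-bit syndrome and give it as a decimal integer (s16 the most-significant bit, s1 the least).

30

s1: b1⊕b3⊕b5⊕b7⊕b9⊕b11⊕b13⊕b15⊕b17⊕b19⊕b21⊕b23⊕b25⊕b27⊕b29⊕b31 = 0⊕0⊕1⊕1⊕0⊕0⊕0⊕0⊕0⊕0⊕0⊕0⊕0⊕0⊕0⊕0 = 0
s2: b2⊕b3⊕b6⊕b7⊕b10⊕b11⊕b14⊕b15⊕b18⊕b19⊕b22⊕b23⊕b26⊕b27⊕b30⊕b31 = 1⊕0⊕0⊕1⊕0⊕0⊕0⊕0⊕1⊕0⊕0⊕0⊕1⊕0⊕1⊕0 = 1
s4: b4⊕b5⊕b6⊕b7⊕b12⊕b13⊕b14⊕b15⊕b20⊕b21⊕b22⊕b23⊕b28⊕b29⊕b30⊕b31 = 0⊕1⊕0⊕1⊕1⊕0⊕0⊕0⊕0⊕0⊕0⊕0⊕1⊕0⊕1⊕0 = 1
s8: b8⊕b9⊕b10⊕b11⊕b12⊕b13⊕b14⊕b15⊕b24⊕b25⊕b26⊕b27⊕b28⊕b29⊕b30⊕b31 = 0⊕0⊕0⊕0⊕1⊕0⊕0⊕0⊕1⊕0⊕1⊕0⊕1⊕0⊕1⊕0 = 1
s16: b16⊕b17⊕b18⊕b19⊕b20⊕b21⊕b22⊕b23⊕b24⊕b25⊕b26⊕b27⊕b28⊕b29⊕b30⊕b31 = 0⊕0⊕1⊕0⊕0⊕0⊕0⊕0⊕1⊕0⊕1⊕0⊕1⊕0⊕1⊕0 = 1
Syndrome (s16...s1) = 11110 → position 30.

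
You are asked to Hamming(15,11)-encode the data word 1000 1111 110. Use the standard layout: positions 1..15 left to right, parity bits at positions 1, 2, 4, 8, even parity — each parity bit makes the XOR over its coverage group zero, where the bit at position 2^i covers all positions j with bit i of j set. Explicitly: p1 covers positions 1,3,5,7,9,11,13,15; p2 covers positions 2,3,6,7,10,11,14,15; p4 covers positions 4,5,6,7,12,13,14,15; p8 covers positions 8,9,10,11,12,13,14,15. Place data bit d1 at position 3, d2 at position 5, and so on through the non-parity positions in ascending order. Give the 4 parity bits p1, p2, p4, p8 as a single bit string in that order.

Place data bits at non-power-of-two positions: b3=1, b5=0, b6=0, b7=0, b9=1, b10=1, b11=1, b12=1, b13=1, b14=1, b15=0.
p1 = XOR of data positions {3,5,7,9,11,13,15} = 1⊕0⊕0⊕1⊕1⊕1⊕0 = 0
p2 = XOR of data positions {3,6,7,10,11,14,15} = 1⊕0⊕0⊕1⊕1⊕1⊕0 = 0
p4 = XOR of data positions {5,6,7,12,13,14,15} = 0⊕0⊕0⊕1⊕1⊕1⊕0 = 1
p8 = XOR of data positions {9,10,11,12,13,14,15} = 1⊕1⊕1⊕1⊕1⊕1⊕0 = 0
Parity bits p1,p2,p4,p8 = 0010

0010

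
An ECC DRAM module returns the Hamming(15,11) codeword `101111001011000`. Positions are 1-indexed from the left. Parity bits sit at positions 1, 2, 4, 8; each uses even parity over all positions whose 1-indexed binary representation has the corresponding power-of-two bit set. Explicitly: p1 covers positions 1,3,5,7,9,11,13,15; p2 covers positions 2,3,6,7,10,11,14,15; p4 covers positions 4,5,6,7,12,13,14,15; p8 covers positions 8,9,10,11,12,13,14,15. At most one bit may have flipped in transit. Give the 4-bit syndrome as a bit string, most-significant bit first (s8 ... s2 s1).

1011

s1: b1⊕b3⊕b5⊕b7⊕b9⊕b11⊕b13⊕b15 = 1⊕1⊕1⊕0⊕1⊕1⊕0⊕0 = 1
s2: b2⊕b3⊕b6⊕b7⊕b10⊕b11⊕b14⊕b15 = 0⊕1⊕1⊕0⊕0⊕1⊕0⊕0 = 1
s4: b4⊕b5⊕b6⊕b7⊕b12⊕b13⊕b14⊕b15 = 1⊕1⊕1⊕0⊕1⊕0⊕0⊕0 = 0
s8: b8⊕b9⊕b10⊕b11⊕b12⊕b13⊕b14⊕b15 = 0⊕1⊕0⊕1⊕1⊕0⊕0⊕0 = 1
Syndrome (s8...s1) = 1011 → position 11.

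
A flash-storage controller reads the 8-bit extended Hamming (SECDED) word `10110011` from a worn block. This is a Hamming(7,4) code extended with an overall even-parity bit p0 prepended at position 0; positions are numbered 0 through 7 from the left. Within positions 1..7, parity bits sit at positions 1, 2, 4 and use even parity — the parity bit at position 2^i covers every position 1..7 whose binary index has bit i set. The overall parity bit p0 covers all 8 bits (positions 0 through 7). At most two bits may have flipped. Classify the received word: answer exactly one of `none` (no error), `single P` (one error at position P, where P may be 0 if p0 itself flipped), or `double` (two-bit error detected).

single 0

s1: b1⊕b3⊕b5⊕b7 = 0⊕1⊕0⊕1 = 0
s2: b2⊕b3⊕b6⊕b7 = 1⊕1⊕1⊕1 = 0
s4: b4⊕b5⊕b6⊕b7 = 0⊕0⊕1⊕1 = 0
Syndrome (s4...s1) = 000 → position 0 (no error).
Overall parity (XOR of all 8 bits, including p0): 1⊕0⊕1⊕1⊕0⊕0⊕1⊕1 = 1
Overall=1, syndrome position=0 → single-bit error at position 0.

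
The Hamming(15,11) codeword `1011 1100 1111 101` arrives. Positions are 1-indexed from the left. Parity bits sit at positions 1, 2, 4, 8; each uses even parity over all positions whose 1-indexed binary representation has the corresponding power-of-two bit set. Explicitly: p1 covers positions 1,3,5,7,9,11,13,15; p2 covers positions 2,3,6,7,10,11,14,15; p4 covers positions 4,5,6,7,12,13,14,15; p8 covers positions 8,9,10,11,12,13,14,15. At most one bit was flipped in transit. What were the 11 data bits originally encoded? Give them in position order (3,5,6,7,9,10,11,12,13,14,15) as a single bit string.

01101111101

s1: b1⊕b3⊕b5⊕b7⊕b9⊕b11⊕b13⊕b15 = 1⊕1⊕1⊕0⊕1⊕1⊕1⊕1 = 1
s2: b2⊕b3⊕b6⊕b7⊕b10⊕b11⊕b14⊕b15 = 0⊕1⊕1⊕0⊕1⊕1⊕0⊕1 = 1
s4: b4⊕b5⊕b6⊕b7⊕b12⊕b13⊕b14⊕b15 = 1⊕1⊕1⊕0⊕1⊕1⊕0⊕1 = 0
s8: b8⊕b9⊕b10⊕b11⊕b12⊕b13⊕b14⊕b15 = 0⊕1⊕1⊕1⊕1⊕1⊕0⊕1 = 0
Syndrome (s8...s1) = 0011 → position 3.
Flip bit 3: corrected codeword = 100111001111101
Data bits at positions 3,5,6,7,9,10,11,12,13,14,15: 01101111101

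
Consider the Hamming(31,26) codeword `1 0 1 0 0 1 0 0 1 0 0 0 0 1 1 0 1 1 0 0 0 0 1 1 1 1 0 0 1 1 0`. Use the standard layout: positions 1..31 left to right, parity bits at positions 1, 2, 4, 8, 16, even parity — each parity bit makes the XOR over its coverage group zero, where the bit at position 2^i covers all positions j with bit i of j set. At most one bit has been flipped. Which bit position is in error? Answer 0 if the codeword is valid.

0

s1: b1⊕b3⊕b5⊕b7⊕b9⊕b11⊕b13⊕b15⊕b17⊕b19⊕b21⊕b23⊕b25⊕b27⊕b29⊕b31 = 1⊕1⊕0⊕0⊕1⊕0⊕0⊕1⊕1⊕0⊕0⊕1⊕1⊕0⊕1⊕0 = 0
s2: b2⊕b3⊕b6⊕b7⊕b10⊕b11⊕b14⊕b15⊕b18⊕b19⊕b22⊕b23⊕b26⊕b27⊕b30⊕b31 = 0⊕1⊕1⊕0⊕0⊕0⊕1⊕1⊕1⊕0⊕0⊕1⊕1⊕0⊕1⊕0 = 0
s4: b4⊕b5⊕b6⊕b7⊕b12⊕b13⊕b14⊕b15⊕b20⊕b21⊕b22⊕b23⊕b28⊕b29⊕b30⊕b31 = 0⊕0⊕1⊕0⊕0⊕0⊕1⊕1⊕0⊕0⊕0⊕1⊕0⊕1⊕1⊕0 = 0
s8: b8⊕b9⊕b10⊕b11⊕b12⊕b13⊕b14⊕b15⊕b24⊕b25⊕b26⊕b27⊕b28⊕b29⊕b30⊕b31 = 0⊕1⊕0⊕0⊕0⊕0⊕1⊕1⊕1⊕1⊕1⊕0⊕0⊕1⊕1⊕0 = 0
s16: b16⊕b17⊕b18⊕b19⊕b20⊕b21⊕b22⊕b23⊕b24⊕b25⊕b26⊕b27⊕b28⊕b29⊕b30⊕b31 = 0⊕1⊕1⊕0⊕0⊕0⊕0⊕1⊕1⊕1⊕1⊕0⊕0⊕1⊕1⊕0 = 0
Syndrome (s16...s1) = 00000 → position 0 (no error).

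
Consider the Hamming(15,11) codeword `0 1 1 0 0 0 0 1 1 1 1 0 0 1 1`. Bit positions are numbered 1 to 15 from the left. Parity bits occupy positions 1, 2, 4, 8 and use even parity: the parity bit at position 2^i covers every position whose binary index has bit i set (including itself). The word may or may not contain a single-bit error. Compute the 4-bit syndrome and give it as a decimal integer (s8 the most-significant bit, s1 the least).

0

s1: b1⊕b3⊕b5⊕b7⊕b9⊕b11⊕b13⊕b15 = 0⊕1⊕0⊕0⊕1⊕1⊕0⊕1 = 0
s2: b2⊕b3⊕b6⊕b7⊕b10⊕b11⊕b14⊕b15 = 1⊕1⊕0⊕0⊕1⊕1⊕1⊕1 = 0
s4: b4⊕b5⊕b6⊕b7⊕b12⊕b13⊕b14⊕b15 = 0⊕0⊕0⊕0⊕0⊕0⊕1⊕1 = 0
s8: b8⊕b9⊕b10⊕b11⊕b12⊕b13⊕b14⊕b15 = 1⊕1⊕1⊕1⊕0⊕0⊕1⊕1 = 0
Syndrome (s8...s1) = 0000 → position 0 (no error).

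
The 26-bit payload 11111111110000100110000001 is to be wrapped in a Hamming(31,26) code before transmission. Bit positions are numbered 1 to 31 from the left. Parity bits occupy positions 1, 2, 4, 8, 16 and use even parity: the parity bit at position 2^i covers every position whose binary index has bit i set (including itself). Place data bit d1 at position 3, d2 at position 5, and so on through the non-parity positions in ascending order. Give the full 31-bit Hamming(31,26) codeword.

Place data bits at non-power-of-two positions: b3=1, b5=1, b6=1, b7=1, b9=1, b10=1, b11=1, b12=1, b13=1, b14=1, b15=0, b17=0, b18=0, b19=0, b20=1, b21=0, b22=0, b23=1, b24=1, b25=0, b26=0, b27=0, b28=0, b29=0, b30=0, b31=1.
p1 = XOR of data positions {3,5,7,9,11,13,15,17,19,21,23,25,27,29,31} = 1⊕1⊕1⊕1⊕1⊕1⊕0⊕0⊕0⊕0⊕1⊕0⊕0⊕0⊕1 = 0
p2 = XOR of data positions {3,6,7,10,11,14,15,18,19,22,23,26,27,30,31} = 1⊕1⊕1⊕1⊕1⊕1⊕0⊕0⊕0⊕0⊕1⊕0⊕0⊕0⊕1 = 0
p4 = XOR of data positions {5,6,7,12,13,14,15,20,21,22,23,28,29,30,31} = 1⊕1⊕1⊕1⊕1⊕1⊕0⊕1⊕0⊕0⊕1⊕0⊕0⊕0⊕1 = 1
p8 = XOR of data positions {9,10,11,12,13,14,15,24,25,26,27,28,29,30,31} = 1⊕1⊕1⊕1⊕1⊕1⊕0⊕1⊕0⊕0⊕0⊕0⊕0⊕0⊕1 = 0
p16 = XOR of data positions {17,18,19,20,21,22,23,24,25,26,27,28,29,30,31} = 0⊕0⊕0⊕1⊕0⊕0⊕1⊕1⊕0⊕0⊕0⊕0⊕0⊕0⊕1 = 0
Codeword b1..b31 = 0011111011111100000100110000001

0011111011111100000100110000001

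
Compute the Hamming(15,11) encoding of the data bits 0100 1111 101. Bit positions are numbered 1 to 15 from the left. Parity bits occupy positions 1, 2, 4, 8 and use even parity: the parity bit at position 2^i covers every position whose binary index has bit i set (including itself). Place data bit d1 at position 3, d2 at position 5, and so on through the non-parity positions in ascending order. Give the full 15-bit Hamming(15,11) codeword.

110010001111101

Place data bits at non-power-of-two positions: b3=0, b5=1, b6=0, b7=0, b9=1, b10=1, b11=1, b12=1, b13=1, b14=0, b15=1.
p1 = XOR of data positions {3,5,7,9,11,13,15} = 0⊕1⊕0⊕1⊕1⊕1⊕1 = 1
p2 = XOR of data positions {3,6,7,10,11,14,15} = 0⊕0⊕0⊕1⊕1⊕0⊕1 = 1
p4 = XOR of data positions {5,6,7,12,13,14,15} = 1⊕0⊕0⊕1⊕1⊕0⊕1 = 0
p8 = XOR of data positions {9,10,11,12,13,14,15} = 1⊕1⊕1⊕1⊕1⊕0⊕1 = 0
Codeword b1..b15 = 110010001111101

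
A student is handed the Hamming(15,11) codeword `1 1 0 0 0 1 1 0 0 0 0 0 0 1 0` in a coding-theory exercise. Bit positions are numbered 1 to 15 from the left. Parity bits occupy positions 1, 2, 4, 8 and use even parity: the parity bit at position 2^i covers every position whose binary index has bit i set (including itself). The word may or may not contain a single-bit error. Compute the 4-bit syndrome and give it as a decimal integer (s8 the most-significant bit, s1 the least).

s1: b1⊕b3⊕b5⊕b7⊕b9⊕b11⊕b13⊕b15 = 1⊕0⊕0⊕1⊕0⊕0⊕0⊕0 = 0
s2: b2⊕b3⊕b6⊕b7⊕b10⊕b11⊕b14⊕b15 = 1⊕0⊕1⊕1⊕0⊕0⊕1⊕0 = 0
s4: b4⊕b5⊕b6⊕b7⊕b12⊕b13⊕b14⊕b15 = 0⊕0⊕1⊕1⊕0⊕0⊕1⊕0 = 1
s8: b8⊕b9⊕b10⊕b11⊕b12⊕b13⊕b14⊕b15 = 0⊕0⊕0⊕0⊕0⊕0⊕1⊕0 = 1
Syndrome (s8...s1) = 1100 → position 12.

12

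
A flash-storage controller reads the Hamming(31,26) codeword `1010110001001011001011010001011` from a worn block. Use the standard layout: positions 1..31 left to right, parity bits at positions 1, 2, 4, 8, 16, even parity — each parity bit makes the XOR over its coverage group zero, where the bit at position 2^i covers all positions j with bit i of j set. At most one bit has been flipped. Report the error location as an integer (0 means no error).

12

s1: b1⊕b3⊕b5⊕b7⊕b9⊕b11⊕b13⊕b15⊕b17⊕b19⊕b21⊕b23⊕b25⊕b27⊕b29⊕b31 = 1⊕1⊕1⊕0⊕0⊕0⊕1⊕1⊕0⊕1⊕1⊕0⊕0⊕0⊕0⊕1 = 0
s2: b2⊕b3⊕b6⊕b7⊕b10⊕b11⊕b14⊕b15⊕b18⊕b19⊕b22⊕b23⊕b26⊕b27⊕b30⊕b31 = 0⊕1⊕1⊕0⊕1⊕0⊕0⊕1⊕0⊕1⊕1⊕0⊕0⊕0⊕1⊕1 = 0
s4: b4⊕b5⊕b6⊕b7⊕b12⊕b13⊕b14⊕b15⊕b20⊕b21⊕b22⊕b23⊕b28⊕b29⊕b30⊕b31 = 0⊕1⊕1⊕0⊕0⊕1⊕0⊕1⊕0⊕1⊕1⊕0⊕1⊕0⊕1⊕1 = 1
s8: b8⊕b9⊕b10⊕b11⊕b12⊕b13⊕b14⊕b15⊕b24⊕b25⊕b26⊕b27⊕b28⊕b29⊕b30⊕b31 = 0⊕0⊕1⊕0⊕0⊕1⊕0⊕1⊕1⊕0⊕0⊕0⊕1⊕0⊕1⊕1 = 1
s16: b16⊕b17⊕b18⊕b19⊕b20⊕b21⊕b22⊕b23⊕b24⊕b25⊕b26⊕b27⊕b28⊕b29⊕b30⊕b31 = 1⊕0⊕0⊕1⊕0⊕1⊕1⊕0⊕1⊕0⊕0⊕0⊕1⊕0⊕1⊕1 = 0
Syndrome (s16...s1) = 01100 → position 12.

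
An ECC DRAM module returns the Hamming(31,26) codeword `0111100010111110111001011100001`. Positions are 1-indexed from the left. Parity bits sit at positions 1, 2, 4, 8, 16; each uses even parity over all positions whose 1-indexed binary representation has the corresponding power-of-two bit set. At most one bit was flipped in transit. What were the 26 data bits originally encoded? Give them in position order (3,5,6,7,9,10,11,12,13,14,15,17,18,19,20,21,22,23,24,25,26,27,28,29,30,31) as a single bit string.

s1: b1⊕b3⊕b5⊕b7⊕b9⊕b11⊕b13⊕b15⊕b17⊕b19⊕b21⊕b23⊕b25⊕b27⊕b29⊕b31 = 0⊕1⊕1⊕0⊕1⊕1⊕1⊕1⊕1⊕1⊕0⊕0⊕1⊕0⊕0⊕1 = 0
s2: b2⊕b3⊕b6⊕b7⊕b10⊕b11⊕b14⊕b15⊕b18⊕b19⊕b22⊕b23⊕b26⊕b27⊕b30⊕b31 = 1⊕1⊕0⊕0⊕0⊕1⊕1⊕1⊕1⊕1⊕1⊕0⊕1⊕0⊕0⊕1 = 0
s4: b4⊕b5⊕b6⊕b7⊕b12⊕b13⊕b14⊕b15⊕b20⊕b21⊕b22⊕b23⊕b28⊕b29⊕b30⊕b31 = 1⊕1⊕0⊕0⊕1⊕1⊕1⊕1⊕0⊕0⊕1⊕0⊕0⊕0⊕0⊕1 = 0
s8: b8⊕b9⊕b10⊕b11⊕b12⊕b13⊕b14⊕b15⊕b24⊕b25⊕b26⊕b27⊕b28⊕b29⊕b30⊕b31 = 0⊕1⊕0⊕1⊕1⊕1⊕1⊕1⊕1⊕1⊕1⊕0⊕0⊕0⊕0⊕1 = 0
s16: b16⊕b17⊕b18⊕b19⊕b20⊕b21⊕b22⊕b23⊕b24⊕b25⊕b26⊕b27⊕b28⊕b29⊕b30⊕b31 = 0⊕1⊕1⊕1⊕0⊕0⊕1⊕0⊕1⊕1⊕1⊕0⊕0⊕0⊕0⊕1 = 0
Syndrome (s16...s1) = 00000 → position 0 (no error).
No correction needed.
Data bits at positions 3,5,6,7,9,10,11,12,13,14,15,17,18,19,20,21,22,23,24,25,26,27,28,29,30,31: 11001011111111001011100001

11001011111111001011100001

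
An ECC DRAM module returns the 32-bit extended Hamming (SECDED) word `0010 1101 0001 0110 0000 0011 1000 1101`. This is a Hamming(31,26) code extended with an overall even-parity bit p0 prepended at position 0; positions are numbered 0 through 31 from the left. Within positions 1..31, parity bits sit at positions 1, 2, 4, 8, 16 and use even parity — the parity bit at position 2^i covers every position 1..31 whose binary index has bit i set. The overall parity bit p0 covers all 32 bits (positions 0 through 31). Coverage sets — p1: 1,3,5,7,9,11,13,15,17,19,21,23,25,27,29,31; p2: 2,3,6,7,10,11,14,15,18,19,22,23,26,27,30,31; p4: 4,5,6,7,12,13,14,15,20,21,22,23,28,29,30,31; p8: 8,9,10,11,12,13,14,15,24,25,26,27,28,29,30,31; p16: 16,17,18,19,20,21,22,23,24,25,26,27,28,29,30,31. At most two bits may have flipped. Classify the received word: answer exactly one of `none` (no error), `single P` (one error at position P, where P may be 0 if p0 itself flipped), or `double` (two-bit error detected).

single 11

s1: b1⊕b3⊕b5⊕b7⊕b9⊕b11⊕b13⊕b15⊕b17⊕b19⊕b21⊕b23⊕b25⊕b27⊕b29⊕b31 = 0⊕0⊕1⊕1⊕0⊕1⊕1⊕0⊕0⊕0⊕0⊕1⊕0⊕0⊕1⊕1 = 1
s2: b2⊕b3⊕b6⊕b7⊕b10⊕b11⊕b14⊕b15⊕b18⊕b19⊕b22⊕b23⊕b26⊕b27⊕b30⊕b31 = 1⊕0⊕0⊕1⊕0⊕1⊕1⊕0⊕0⊕0⊕1⊕1⊕0⊕0⊕0⊕1 = 1
s4: b4⊕b5⊕b6⊕b7⊕b12⊕b13⊕b14⊕b15⊕b20⊕b21⊕b22⊕b23⊕b28⊕b29⊕b30⊕b31 = 1⊕1⊕0⊕1⊕0⊕1⊕1⊕0⊕0⊕0⊕1⊕1⊕1⊕1⊕0⊕1 = 0
s8: b8⊕b9⊕b10⊕b11⊕b12⊕b13⊕b14⊕b15⊕b24⊕b25⊕b26⊕b27⊕b28⊕b29⊕b30⊕b31 = 0⊕0⊕0⊕1⊕0⊕1⊕1⊕0⊕1⊕0⊕0⊕0⊕1⊕1⊕0⊕1 = 1
s16: b16⊕b17⊕b18⊕b19⊕b20⊕b21⊕b22⊕b23⊕b24⊕b25⊕b26⊕b27⊕b28⊕b29⊕b30⊕b31 = 0⊕0⊕0⊕0⊕0⊕0⊕1⊕1⊕1⊕0⊕0⊕0⊕1⊕1⊕0⊕1 = 0
Syndrome (s16...s1) = 01011 → position 11.
Overall parity (XOR of all 32 bits, including p0): 0⊕0⊕1⊕0⊕1⊕1⊕0⊕1⊕0⊕0⊕0⊕1⊕0⊕1⊕1⊕0⊕0⊕0⊕0⊕0⊕0⊕0⊕1⊕1⊕1⊕0⊕0⊕0⊕1⊕1⊕0⊕1 = 1
Overall=1, syndrome position=11 → single-bit error at position 11.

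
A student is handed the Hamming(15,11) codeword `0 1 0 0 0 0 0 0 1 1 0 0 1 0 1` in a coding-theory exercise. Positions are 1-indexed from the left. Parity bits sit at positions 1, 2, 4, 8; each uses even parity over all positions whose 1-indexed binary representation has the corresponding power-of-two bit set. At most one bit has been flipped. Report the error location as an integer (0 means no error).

3

s1: b1⊕b3⊕b5⊕b7⊕b9⊕b11⊕b13⊕b15 = 0⊕0⊕0⊕0⊕1⊕0⊕1⊕1 = 1
s2: b2⊕b3⊕b6⊕b7⊕b10⊕b11⊕b14⊕b15 = 1⊕0⊕0⊕0⊕1⊕0⊕0⊕1 = 1
s4: b4⊕b5⊕b6⊕b7⊕b12⊕b13⊕b14⊕b15 = 0⊕0⊕0⊕0⊕0⊕1⊕0⊕1 = 0
s8: b8⊕b9⊕b10⊕b11⊕b12⊕b13⊕b14⊕b15 = 0⊕1⊕1⊕0⊕0⊕1⊕0⊕1 = 0
Syndrome (s8...s1) = 0011 → position 3.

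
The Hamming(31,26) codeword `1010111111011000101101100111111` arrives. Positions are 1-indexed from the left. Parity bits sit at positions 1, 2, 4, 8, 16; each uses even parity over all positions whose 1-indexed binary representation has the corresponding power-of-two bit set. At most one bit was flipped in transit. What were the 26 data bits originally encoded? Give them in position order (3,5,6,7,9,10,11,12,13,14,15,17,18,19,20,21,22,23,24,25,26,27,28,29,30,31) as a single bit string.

11111101100101101100011111

s1: b1⊕b3⊕b5⊕b7⊕b9⊕b11⊕b13⊕b15⊕b17⊕b19⊕b21⊕b23⊕b25⊕b27⊕b29⊕b31 = 1⊕1⊕1⊕1⊕1⊕0⊕1⊕0⊕1⊕1⊕0⊕1⊕0⊕1⊕1⊕1 = 0
s2: b2⊕b3⊕b6⊕b7⊕b10⊕b11⊕b14⊕b15⊕b18⊕b19⊕b22⊕b23⊕b26⊕b27⊕b30⊕b31 = 0⊕1⊕1⊕1⊕1⊕0⊕0⊕0⊕0⊕1⊕1⊕1⊕1⊕1⊕1⊕1 = 1
s4: b4⊕b5⊕b6⊕b7⊕b12⊕b13⊕b14⊕b15⊕b20⊕b21⊕b22⊕b23⊕b28⊕b29⊕b30⊕b31 = 0⊕1⊕1⊕1⊕1⊕1⊕0⊕0⊕1⊕0⊕1⊕1⊕1⊕1⊕1⊕1 = 0
s8: b8⊕b9⊕b10⊕b11⊕b12⊕b13⊕b14⊕b15⊕b24⊕b25⊕b26⊕b27⊕b28⊕b29⊕b30⊕b31 = 1⊕1⊕1⊕0⊕1⊕1⊕0⊕0⊕0⊕0⊕1⊕1⊕1⊕1⊕1⊕1 = 1
s16: b16⊕b17⊕b18⊕b19⊕b20⊕b21⊕b22⊕b23⊕b24⊕b25⊕b26⊕b27⊕b28⊕b29⊕b30⊕b31 = 0⊕1⊕0⊕1⊕1⊕0⊕1⊕1⊕0⊕0⊕1⊕1⊕1⊕1⊕1⊕1 = 1
Syndrome (s16...s1) = 11010 → position 26.
Flip bit 26: corrected codeword = 1010111111011000101101100011111
Data bits at positions 3,5,6,7,9,10,11,12,13,14,15,17,18,19,20,21,22,23,24,25,26,27,28,29,30,31: 11111101100101101100011111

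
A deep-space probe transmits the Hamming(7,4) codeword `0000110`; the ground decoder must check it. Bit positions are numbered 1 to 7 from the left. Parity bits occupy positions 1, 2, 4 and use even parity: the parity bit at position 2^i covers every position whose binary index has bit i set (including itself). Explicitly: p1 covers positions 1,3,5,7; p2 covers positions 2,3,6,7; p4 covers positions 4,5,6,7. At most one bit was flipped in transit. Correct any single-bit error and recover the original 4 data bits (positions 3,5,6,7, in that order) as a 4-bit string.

1110

s1: b1⊕b3⊕b5⊕b7 = 0⊕0⊕1⊕0 = 1
s2: b2⊕b3⊕b6⊕b7 = 0⊕0⊕1⊕0 = 1
s4: b4⊕b5⊕b6⊕b7 = 0⊕1⊕1⊕0 = 0
Syndrome (s4...s1) = 011 → position 3.
Flip bit 3: corrected codeword = 0010110
Data bits at positions 3,5,6,7: 1110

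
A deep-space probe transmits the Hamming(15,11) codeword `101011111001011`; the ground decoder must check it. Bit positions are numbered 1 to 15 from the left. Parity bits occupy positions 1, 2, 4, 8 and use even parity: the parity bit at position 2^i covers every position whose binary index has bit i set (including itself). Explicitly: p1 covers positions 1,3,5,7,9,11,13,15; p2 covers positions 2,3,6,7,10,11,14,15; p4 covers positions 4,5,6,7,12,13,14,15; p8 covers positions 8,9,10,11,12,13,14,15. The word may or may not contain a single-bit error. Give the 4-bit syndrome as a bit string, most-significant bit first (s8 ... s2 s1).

s1: b1⊕b3⊕b5⊕b7⊕b9⊕b11⊕b13⊕b15 = 1⊕1⊕1⊕1⊕1⊕0⊕0⊕1 = 0
s2: b2⊕b3⊕b6⊕b7⊕b10⊕b11⊕b14⊕b15 = 0⊕1⊕1⊕1⊕0⊕0⊕1⊕1 = 1
s4: b4⊕b5⊕b6⊕b7⊕b12⊕b13⊕b14⊕b15 = 0⊕1⊕1⊕1⊕1⊕0⊕1⊕1 = 0
s8: b8⊕b9⊕b10⊕b11⊕b12⊕b13⊕b14⊕b15 = 1⊕1⊕0⊕0⊕1⊕0⊕1⊕1 = 1
Syndrome (s8...s1) = 1010 → position 10.

1010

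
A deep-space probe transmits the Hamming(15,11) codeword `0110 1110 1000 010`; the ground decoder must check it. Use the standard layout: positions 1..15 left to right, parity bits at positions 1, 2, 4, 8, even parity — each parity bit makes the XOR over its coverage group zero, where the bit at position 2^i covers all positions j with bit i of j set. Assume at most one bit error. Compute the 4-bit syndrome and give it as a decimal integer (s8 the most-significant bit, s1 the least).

2

s1: b1⊕b3⊕b5⊕b7⊕b9⊕b11⊕b13⊕b15 = 0⊕1⊕1⊕1⊕1⊕0⊕0⊕0 = 0
s2: b2⊕b3⊕b6⊕b7⊕b10⊕b11⊕b14⊕b15 = 1⊕1⊕1⊕1⊕0⊕0⊕1⊕0 = 1
s4: b4⊕b5⊕b6⊕b7⊕b12⊕b13⊕b14⊕b15 = 0⊕1⊕1⊕1⊕0⊕0⊕1⊕0 = 0
s8: b8⊕b9⊕b10⊕b11⊕b12⊕b13⊕b14⊕b15 = 0⊕1⊕0⊕0⊕0⊕0⊕1⊕0 = 0
Syndrome (s8...s1) = 0010 → position 2.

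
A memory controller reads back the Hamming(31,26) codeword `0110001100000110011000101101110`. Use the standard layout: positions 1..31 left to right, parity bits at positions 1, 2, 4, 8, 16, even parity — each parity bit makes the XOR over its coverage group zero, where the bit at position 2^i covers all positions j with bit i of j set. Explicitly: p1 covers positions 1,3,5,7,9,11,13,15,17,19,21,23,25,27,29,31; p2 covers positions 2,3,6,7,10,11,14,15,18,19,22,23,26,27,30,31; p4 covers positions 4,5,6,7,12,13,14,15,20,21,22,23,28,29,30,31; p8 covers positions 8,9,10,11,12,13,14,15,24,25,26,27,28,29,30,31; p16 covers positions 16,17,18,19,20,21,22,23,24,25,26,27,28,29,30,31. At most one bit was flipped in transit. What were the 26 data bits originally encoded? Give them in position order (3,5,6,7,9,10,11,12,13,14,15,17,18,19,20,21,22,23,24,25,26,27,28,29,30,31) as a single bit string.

s1: b1⊕b3⊕b5⊕b7⊕b9⊕b11⊕b13⊕b15⊕b17⊕b19⊕b21⊕b23⊕b25⊕b27⊕b29⊕b31 = 0⊕1⊕0⊕1⊕0⊕0⊕0⊕1⊕0⊕1⊕0⊕1⊕1⊕0⊕1⊕0 = 1
s2: b2⊕b3⊕b6⊕b7⊕b10⊕b11⊕b14⊕b15⊕b18⊕b19⊕b22⊕b23⊕b26⊕b27⊕b30⊕b31 = 1⊕1⊕0⊕1⊕0⊕0⊕1⊕1⊕1⊕1⊕0⊕1⊕1⊕0⊕1⊕0 = 0
s4: b4⊕b5⊕b6⊕b7⊕b12⊕b13⊕b14⊕b15⊕b20⊕b21⊕b22⊕b23⊕b28⊕b29⊕b30⊕b31 = 0⊕0⊕0⊕1⊕0⊕0⊕1⊕1⊕0⊕0⊕0⊕1⊕1⊕1⊕1⊕0 = 1
s8: b8⊕b9⊕b10⊕b11⊕b12⊕b13⊕b14⊕b15⊕b24⊕b25⊕b26⊕b27⊕b28⊕b29⊕b30⊕b31 = 1⊕0⊕0⊕0⊕0⊕0⊕1⊕1⊕0⊕1⊕1⊕0⊕1⊕1⊕1⊕0 = 0
s16: b16⊕b17⊕b18⊕b19⊕b20⊕b21⊕b22⊕b23⊕b24⊕b25⊕b26⊕b27⊕b28⊕b29⊕b30⊕b31 = 0⊕0⊕1⊕1⊕0⊕0⊕0⊕1⊕0⊕1⊕1⊕0⊕1⊕1⊕1⊕0 = 0
Syndrome (s16...s1) = 00101 → position 5.
Flip bit 5: corrected codeword = 0110101100000110011000101101110
Data bits at positions 3,5,6,7,9,10,11,12,13,14,15,17,18,19,20,21,22,23,24,25,26,27,28,29,30,31: 11010000011011000101101110

11010000011011000101101110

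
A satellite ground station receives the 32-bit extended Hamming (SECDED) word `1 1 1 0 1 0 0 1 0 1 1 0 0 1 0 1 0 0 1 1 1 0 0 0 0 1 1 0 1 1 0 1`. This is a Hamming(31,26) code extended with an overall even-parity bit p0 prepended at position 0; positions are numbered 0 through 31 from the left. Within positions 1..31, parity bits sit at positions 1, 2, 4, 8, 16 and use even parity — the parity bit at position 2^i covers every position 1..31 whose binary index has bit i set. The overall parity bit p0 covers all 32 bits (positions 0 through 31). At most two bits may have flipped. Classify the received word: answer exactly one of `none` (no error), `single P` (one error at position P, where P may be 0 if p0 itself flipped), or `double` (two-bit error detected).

s1: b1⊕b3⊕b5⊕b7⊕b9⊕b11⊕b13⊕b15⊕b17⊕b19⊕b21⊕b23⊕b25⊕b27⊕b29⊕b31 = 1⊕0⊕0⊕1⊕1⊕0⊕1⊕1⊕0⊕1⊕0⊕0⊕1⊕0⊕1⊕1 = 1
s2: b2⊕b3⊕b6⊕b7⊕b10⊕b11⊕b14⊕b15⊕b18⊕b19⊕b22⊕b23⊕b26⊕b27⊕b30⊕b31 = 1⊕0⊕0⊕1⊕1⊕0⊕0⊕1⊕1⊕1⊕0⊕0⊕1⊕0⊕0⊕1 = 0
s4: b4⊕b5⊕b6⊕b7⊕b12⊕b13⊕b14⊕b15⊕b20⊕b21⊕b22⊕b23⊕b28⊕b29⊕b30⊕b31 = 1⊕0⊕0⊕1⊕0⊕1⊕0⊕1⊕1⊕0⊕0⊕0⊕1⊕1⊕0⊕1 = 0
s8: b8⊕b9⊕b10⊕b11⊕b12⊕b13⊕b14⊕b15⊕b24⊕b25⊕b26⊕b27⊕b28⊕b29⊕b30⊕b31 = 0⊕1⊕1⊕0⊕0⊕1⊕0⊕1⊕0⊕1⊕1⊕0⊕1⊕1⊕0⊕1 = 1
s16: b16⊕b17⊕b18⊕b19⊕b20⊕b21⊕b22⊕b23⊕b24⊕b25⊕b26⊕b27⊕b28⊕b29⊕b30⊕b31 = 0⊕0⊕1⊕1⊕1⊕0⊕0⊕0⊕0⊕1⊕1⊕0⊕1⊕1⊕0⊕1 = 0
Syndrome (s16...s1) = 01001 → position 9.
Overall parity (XOR of all 32 bits, including p0): 1⊕1⊕1⊕0⊕1⊕0⊕0⊕1⊕0⊕1⊕1⊕0⊕0⊕1⊕0⊕1⊕0⊕0⊕1⊕1⊕1⊕0⊕0⊕0⊕0⊕1⊕1⊕0⊕1⊕1⊕0⊕1 = 1
Overall=1, syndrome position=9 → single-bit error at position 9.

single 9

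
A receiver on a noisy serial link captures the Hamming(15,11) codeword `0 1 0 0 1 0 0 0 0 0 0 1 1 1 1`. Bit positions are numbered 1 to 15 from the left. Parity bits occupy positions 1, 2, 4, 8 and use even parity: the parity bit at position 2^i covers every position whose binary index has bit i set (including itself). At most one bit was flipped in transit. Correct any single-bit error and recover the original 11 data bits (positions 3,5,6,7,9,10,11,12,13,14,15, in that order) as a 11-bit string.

s1: b1⊕b3⊕b5⊕b7⊕b9⊕b11⊕b13⊕b15 = 0⊕0⊕1⊕0⊕0⊕0⊕1⊕1 = 1
s2: b2⊕b3⊕b6⊕b7⊕b10⊕b11⊕b14⊕b15 = 1⊕0⊕0⊕0⊕0⊕0⊕1⊕1 = 1
s4: b4⊕b5⊕b6⊕b7⊕b12⊕b13⊕b14⊕b15 = 0⊕1⊕0⊕0⊕1⊕1⊕1⊕1 = 1
s8: b8⊕b9⊕b10⊕b11⊕b12⊕b13⊕b14⊕b15 = 0⊕0⊕0⊕0⊕1⊕1⊕1⊕1 = 0
Syndrome (s8...s1) = 0111 → position 7.
Flip bit 7: corrected codeword = 010010100001111
Data bits at positions 3,5,6,7,9,10,11,12,13,14,15: 01010001111

01010001111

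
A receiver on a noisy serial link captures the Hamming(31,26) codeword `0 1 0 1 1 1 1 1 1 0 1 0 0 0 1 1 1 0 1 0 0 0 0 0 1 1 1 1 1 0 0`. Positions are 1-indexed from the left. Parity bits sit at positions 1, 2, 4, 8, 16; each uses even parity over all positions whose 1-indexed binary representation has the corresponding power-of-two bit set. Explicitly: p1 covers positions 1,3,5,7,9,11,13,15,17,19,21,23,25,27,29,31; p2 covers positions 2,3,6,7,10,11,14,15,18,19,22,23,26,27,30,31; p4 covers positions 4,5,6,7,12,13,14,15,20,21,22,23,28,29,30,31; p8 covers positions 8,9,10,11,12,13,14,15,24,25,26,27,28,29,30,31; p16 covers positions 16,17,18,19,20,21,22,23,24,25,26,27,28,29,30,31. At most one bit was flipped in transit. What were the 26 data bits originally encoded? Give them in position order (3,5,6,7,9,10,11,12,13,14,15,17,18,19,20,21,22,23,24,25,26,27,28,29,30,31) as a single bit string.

s1: b1⊕b3⊕b5⊕b7⊕b9⊕b11⊕b13⊕b15⊕b17⊕b19⊕b21⊕b23⊕b25⊕b27⊕b29⊕b31 = 0⊕0⊕1⊕1⊕1⊕1⊕0⊕1⊕1⊕1⊕0⊕0⊕1⊕1⊕1⊕0 = 0
s2: b2⊕b3⊕b6⊕b7⊕b10⊕b11⊕b14⊕b15⊕b18⊕b19⊕b22⊕b23⊕b26⊕b27⊕b30⊕b31 = 1⊕0⊕1⊕1⊕0⊕1⊕0⊕1⊕0⊕1⊕0⊕0⊕1⊕1⊕0⊕0 = 0
s4: b4⊕b5⊕b6⊕b7⊕b12⊕b13⊕b14⊕b15⊕b20⊕b21⊕b22⊕b23⊕b28⊕b29⊕b30⊕b31 = 1⊕1⊕1⊕1⊕0⊕0⊕0⊕1⊕0⊕0⊕0⊕0⊕1⊕1⊕0⊕0 = 1
s8: b8⊕b9⊕b10⊕b11⊕b12⊕b13⊕b14⊕b15⊕b24⊕b25⊕b26⊕b27⊕b28⊕b29⊕b30⊕b31 = 1⊕1⊕0⊕1⊕0⊕0⊕0⊕1⊕0⊕1⊕1⊕1⊕1⊕1⊕0⊕0 = 1
s16: b16⊕b17⊕b18⊕b19⊕b20⊕b21⊕b22⊕b23⊕b24⊕b25⊕b26⊕b27⊕b28⊕b29⊕b30⊕b31 = 1⊕1⊕0⊕1⊕0⊕0⊕0⊕0⊕0⊕1⊕1⊕1⊕1⊕1⊕0⊕0 = 0
Syndrome (s16...s1) = 01100 → position 12.
Flip bit 12: corrected codeword = 0101111110110011101000001111100
Data bits at positions 3,5,6,7,9,10,11,12,13,14,15,17,18,19,20,21,22,23,24,25,26,27,28,29,30,31: 01111011001101000001111100

01111011001101000001111100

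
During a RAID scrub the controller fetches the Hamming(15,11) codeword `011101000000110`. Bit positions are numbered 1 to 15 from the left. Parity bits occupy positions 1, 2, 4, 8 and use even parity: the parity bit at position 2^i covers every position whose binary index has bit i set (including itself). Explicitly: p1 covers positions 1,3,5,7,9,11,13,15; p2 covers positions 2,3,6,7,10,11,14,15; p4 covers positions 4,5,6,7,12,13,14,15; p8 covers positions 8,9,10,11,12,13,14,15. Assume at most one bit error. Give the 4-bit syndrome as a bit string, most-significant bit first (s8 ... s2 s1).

0000

s1: b1⊕b3⊕b5⊕b7⊕b9⊕b11⊕b13⊕b15 = 0⊕1⊕0⊕0⊕0⊕0⊕1⊕0 = 0
s2: b2⊕b3⊕b6⊕b7⊕b10⊕b11⊕b14⊕b15 = 1⊕1⊕1⊕0⊕0⊕0⊕1⊕0 = 0
s4: b4⊕b5⊕b6⊕b7⊕b12⊕b13⊕b14⊕b15 = 1⊕0⊕1⊕0⊕0⊕1⊕1⊕0 = 0
s8: b8⊕b9⊕b10⊕b11⊕b12⊕b13⊕b14⊕b15 = 0⊕0⊕0⊕0⊕0⊕1⊕1⊕0 = 0
Syndrome (s8...s1) = 0000 → position 0 (no error).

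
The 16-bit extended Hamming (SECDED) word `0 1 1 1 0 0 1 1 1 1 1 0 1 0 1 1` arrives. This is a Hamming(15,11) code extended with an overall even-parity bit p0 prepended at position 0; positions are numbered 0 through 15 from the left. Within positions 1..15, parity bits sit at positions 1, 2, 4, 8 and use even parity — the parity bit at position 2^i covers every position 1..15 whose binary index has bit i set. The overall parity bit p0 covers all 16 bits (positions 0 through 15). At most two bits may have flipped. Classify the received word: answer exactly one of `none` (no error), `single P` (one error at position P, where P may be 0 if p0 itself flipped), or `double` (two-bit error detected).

s1: b1⊕b3⊕b5⊕b7⊕b9⊕b11⊕b13⊕b15 = 1⊕1⊕0⊕1⊕1⊕0⊕0⊕1 = 1
s2: b2⊕b3⊕b6⊕b7⊕b10⊕b11⊕b14⊕b15 = 1⊕1⊕1⊕1⊕1⊕0⊕1⊕1 = 1
s4: b4⊕b5⊕b6⊕b7⊕b12⊕b13⊕b14⊕b15 = 0⊕0⊕1⊕1⊕1⊕0⊕1⊕1 = 1
s8: b8⊕b9⊕b10⊕b11⊕b12⊕b13⊕b14⊕b15 = 1⊕1⊕1⊕0⊕1⊕0⊕1⊕1 = 0
Syndrome (s8...s1) = 0111 → position 7.
Overall parity (XOR of all 16 bits, including p0): 0⊕1⊕1⊕1⊕0⊕0⊕1⊕1⊕1⊕1⊕1⊕0⊕1⊕0⊕1⊕1 = 1
Overall=1, syndrome position=7 → single-bit error at position 7.

single 7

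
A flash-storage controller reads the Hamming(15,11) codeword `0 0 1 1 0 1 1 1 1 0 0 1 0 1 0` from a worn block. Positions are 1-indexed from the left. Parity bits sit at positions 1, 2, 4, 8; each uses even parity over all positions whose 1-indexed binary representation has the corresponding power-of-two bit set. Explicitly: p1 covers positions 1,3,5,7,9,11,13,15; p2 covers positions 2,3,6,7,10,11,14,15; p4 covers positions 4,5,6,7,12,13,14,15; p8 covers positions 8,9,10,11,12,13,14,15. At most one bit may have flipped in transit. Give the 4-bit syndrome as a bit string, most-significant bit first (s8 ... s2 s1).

s1: b1⊕b3⊕b5⊕b7⊕b9⊕b11⊕b13⊕b15 = 0⊕1⊕0⊕1⊕1⊕0⊕0⊕0 = 1
s2: b2⊕b3⊕b6⊕b7⊕b10⊕b11⊕b14⊕b15 = 0⊕1⊕1⊕1⊕0⊕0⊕1⊕0 = 0
s4: b4⊕b5⊕b6⊕b7⊕b12⊕b13⊕b14⊕b15 = 1⊕0⊕1⊕1⊕1⊕0⊕1⊕0 = 1
s8: b8⊕b9⊕b10⊕b11⊕b12⊕b13⊕b14⊕b15 = 1⊕1⊕0⊕0⊕1⊕0⊕1⊕0 = 0
Syndrome (s8...s1) = 0101 → position 5.

0101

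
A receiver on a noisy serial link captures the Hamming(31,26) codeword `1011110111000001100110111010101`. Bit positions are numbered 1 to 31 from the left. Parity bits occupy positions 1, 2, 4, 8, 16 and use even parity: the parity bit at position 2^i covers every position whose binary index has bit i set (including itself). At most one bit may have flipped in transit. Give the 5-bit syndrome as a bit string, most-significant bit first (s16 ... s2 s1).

s1: b1⊕b3⊕b5⊕b7⊕b9⊕b11⊕b13⊕b15⊕b17⊕b19⊕b21⊕b23⊕b25⊕b27⊕b29⊕b31 = 1⊕1⊕1⊕0⊕1⊕0⊕0⊕0⊕1⊕0⊕1⊕1⊕1⊕1⊕1⊕1 = 1
s2: b2⊕b3⊕b6⊕b7⊕b10⊕b11⊕b14⊕b15⊕b18⊕b19⊕b22⊕b23⊕b26⊕b27⊕b30⊕b31 = 0⊕1⊕1⊕0⊕1⊕0⊕0⊕0⊕0⊕0⊕0⊕1⊕0⊕1⊕0⊕1 = 0
s4: b4⊕b5⊕b6⊕b7⊕b12⊕b13⊕b14⊕b15⊕b20⊕b21⊕b22⊕b23⊕b28⊕b29⊕b30⊕b31 = 1⊕1⊕1⊕0⊕0⊕0⊕0⊕0⊕1⊕1⊕0⊕1⊕0⊕1⊕0⊕1 = 0
s8: b8⊕b9⊕b10⊕b11⊕b12⊕b13⊕b14⊕b15⊕b24⊕b25⊕b26⊕b27⊕b28⊕b29⊕b30⊕b31 = 1⊕1⊕1⊕0⊕0⊕0⊕0⊕0⊕1⊕1⊕0⊕1⊕0⊕1⊕0⊕1 = 0
s16: b16⊕b17⊕b18⊕b19⊕b20⊕b21⊕b22⊕b23⊕b24⊕b25⊕b26⊕b27⊕b28⊕b29⊕b30⊕b31 = 1⊕1⊕0⊕0⊕1⊕1⊕0⊕1⊕1⊕1⊕0⊕1⊕0⊕1⊕0⊕1 = 0
Syndrome (s16...s1) = 00001 → position 1.

00001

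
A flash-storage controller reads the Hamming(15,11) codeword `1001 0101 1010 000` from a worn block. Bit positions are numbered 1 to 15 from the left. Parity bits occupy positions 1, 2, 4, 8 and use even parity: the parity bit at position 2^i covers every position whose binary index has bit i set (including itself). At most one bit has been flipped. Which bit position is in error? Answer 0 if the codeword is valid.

9

s1: b1⊕b3⊕b5⊕b7⊕b9⊕b11⊕b13⊕b15 = 1⊕0⊕0⊕0⊕1⊕1⊕0⊕0 = 1
s2: b2⊕b3⊕b6⊕b7⊕b10⊕b11⊕b14⊕b15 = 0⊕0⊕1⊕0⊕0⊕1⊕0⊕0 = 0
s4: b4⊕b5⊕b6⊕b7⊕b12⊕b13⊕b14⊕b15 = 1⊕0⊕1⊕0⊕0⊕0⊕0⊕0 = 0
s8: b8⊕b9⊕b10⊕b11⊕b12⊕b13⊕b14⊕b15 = 1⊕1⊕0⊕1⊕0⊕0⊕0⊕0 = 1
Syndrome (s8...s1) = 1001 → position 9.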